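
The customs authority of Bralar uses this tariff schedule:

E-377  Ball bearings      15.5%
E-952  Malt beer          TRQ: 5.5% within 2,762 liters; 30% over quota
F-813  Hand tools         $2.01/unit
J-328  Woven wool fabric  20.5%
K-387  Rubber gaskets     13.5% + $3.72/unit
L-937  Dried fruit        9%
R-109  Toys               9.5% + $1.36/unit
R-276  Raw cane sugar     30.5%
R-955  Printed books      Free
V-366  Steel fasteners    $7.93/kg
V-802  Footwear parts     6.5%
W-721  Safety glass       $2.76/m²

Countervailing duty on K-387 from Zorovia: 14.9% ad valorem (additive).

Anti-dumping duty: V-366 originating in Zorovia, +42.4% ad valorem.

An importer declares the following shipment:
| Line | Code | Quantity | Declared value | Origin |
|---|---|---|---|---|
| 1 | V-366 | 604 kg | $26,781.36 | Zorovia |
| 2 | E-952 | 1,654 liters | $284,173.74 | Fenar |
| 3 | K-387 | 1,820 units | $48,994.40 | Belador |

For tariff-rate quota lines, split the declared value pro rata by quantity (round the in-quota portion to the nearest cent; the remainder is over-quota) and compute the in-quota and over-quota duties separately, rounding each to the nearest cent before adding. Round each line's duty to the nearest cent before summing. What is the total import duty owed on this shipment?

Line 1 (V-366, Zorovia, 604 kg, $26,781.36):
Base rate for V-366 is $7.93/kg.
Additional duty on V-366 from Zorovia: +42.4% ad valorem. Applied ad valorem rate = 42.4%.
Duty = $26,781.36 × 42.4% + 604 × $7.93 = $16,145.02.
Line 2 (E-952, Fenar, 1,654 liters, $284,173.74):
Code E-952 is under a tariff-rate quota (threshold 2,762 liters). Quantity 1,654 liters is within the quota, so the in-quota rate 5.5% applies to the full value.
Duty = $284,173.74 × 5.5% = $15,629.56.
Line 3 (K-387, Belador, 1,820 units, $48,994.40):
Base rate for K-387 is 13.5% + $3.72/unit.
The additional-duty order on K-387 targets Zorovia, not Belador; it does not apply.
Duty = $48,994.40 × 13.5% + 1,820 × $3.72 = $13,384.64.
Total = $16,145.02 + $15,629.56 + $13,384.64 = $45,159.22.

$45,159.22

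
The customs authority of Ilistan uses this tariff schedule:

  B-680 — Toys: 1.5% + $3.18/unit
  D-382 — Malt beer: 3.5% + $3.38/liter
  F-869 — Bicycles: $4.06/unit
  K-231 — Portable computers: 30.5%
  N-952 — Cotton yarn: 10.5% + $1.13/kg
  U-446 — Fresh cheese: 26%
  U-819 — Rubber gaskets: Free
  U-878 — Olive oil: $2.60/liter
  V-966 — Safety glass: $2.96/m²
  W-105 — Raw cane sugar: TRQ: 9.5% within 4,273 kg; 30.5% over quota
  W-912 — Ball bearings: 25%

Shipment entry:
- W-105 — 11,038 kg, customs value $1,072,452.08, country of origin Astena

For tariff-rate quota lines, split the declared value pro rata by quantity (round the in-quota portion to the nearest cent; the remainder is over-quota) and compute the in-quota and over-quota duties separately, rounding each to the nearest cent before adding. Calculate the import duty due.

$239,913.30

Line 1 (W-105, Astena, 11,038 kg, $1,072,452.08):
Code W-105 is under a tariff-rate quota (threshold 4,273 kg). In-quota: 4,273 kg at 9.5%; over-quota: 6,765 kg at 30.5%.
Pro-rata value split: in-quota = $1,072,452.08 × 4,273/11,038 = $415,164.68; over-quota = $1,072,452.08 − $415,164.68 = $657,287.40.
In-quota duty = $415,164.68 × 9.5% = $39,440.64. Over-quota duty = $657,287.40 × 30.5% = $200,472.66.
Line duty = $39,440.64 + $200,472.66 = $239,913.30.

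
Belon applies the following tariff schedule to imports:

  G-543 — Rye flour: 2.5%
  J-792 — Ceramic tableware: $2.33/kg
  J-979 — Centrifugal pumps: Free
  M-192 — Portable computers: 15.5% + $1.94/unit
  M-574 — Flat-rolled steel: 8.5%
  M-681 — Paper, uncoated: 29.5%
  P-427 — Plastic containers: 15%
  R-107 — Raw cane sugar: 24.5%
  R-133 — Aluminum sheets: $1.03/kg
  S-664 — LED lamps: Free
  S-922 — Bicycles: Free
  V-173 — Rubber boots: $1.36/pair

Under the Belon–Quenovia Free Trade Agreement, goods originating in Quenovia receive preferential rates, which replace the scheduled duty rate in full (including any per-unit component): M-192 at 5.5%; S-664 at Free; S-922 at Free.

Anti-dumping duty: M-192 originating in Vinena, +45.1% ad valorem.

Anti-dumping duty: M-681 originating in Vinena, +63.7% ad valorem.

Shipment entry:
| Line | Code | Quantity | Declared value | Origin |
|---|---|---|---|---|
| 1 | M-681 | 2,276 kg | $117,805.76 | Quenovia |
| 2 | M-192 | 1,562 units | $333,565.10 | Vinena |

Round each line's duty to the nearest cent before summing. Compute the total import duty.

$239,923.43

Line 1 (M-681, Quenovia, 2,276 kg, $117,805.76):
Base rate for M-681 is 29.5%.
Origin Quenovia is the FTA partner but M-681 is not on the preference list; base rate stands.
The additional-duty order on M-681 targets Vinena, not Quenovia; it does not apply.
Duty = $117,805.76 × 29.5% = $34,752.70.
Line 2 (M-192, Vinena, 1,562 units, $333,565.10):
Base rate for M-192 is 15.5% + $1.94/unit.
M-192 has an FTA preferential rate, but origin Vinena is not Quenovia; base rate stands.
Additional duty on M-192 from Vinena: +45.1%. Applied ad valorem rate: 15.5% + 45.1% = 60.6%.
Duty = $333,565.10 × 60.6% + 1,562 × $1.94 = $205,170.73.
Total = $34,752.70 + $205,170.73 = $239,923.43.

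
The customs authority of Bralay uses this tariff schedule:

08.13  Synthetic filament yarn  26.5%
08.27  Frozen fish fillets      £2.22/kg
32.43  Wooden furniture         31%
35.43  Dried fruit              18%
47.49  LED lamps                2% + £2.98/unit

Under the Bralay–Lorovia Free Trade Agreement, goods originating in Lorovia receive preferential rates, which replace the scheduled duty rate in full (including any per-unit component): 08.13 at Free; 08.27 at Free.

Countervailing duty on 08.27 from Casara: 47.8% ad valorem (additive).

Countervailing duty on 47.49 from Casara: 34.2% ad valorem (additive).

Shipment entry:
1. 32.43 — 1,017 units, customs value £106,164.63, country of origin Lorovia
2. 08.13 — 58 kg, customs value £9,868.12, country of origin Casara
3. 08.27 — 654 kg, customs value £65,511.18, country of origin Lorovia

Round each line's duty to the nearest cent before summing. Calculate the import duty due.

£35,526.09

Line 1 (32.43, Lorovia, 1,017 units, £106,164.63):
Base rate for 32.43 is 31%.
Origin Lorovia is the FTA partner but 32.43 is not on the preference list; base rate stands.
Duty = £106,164.63 × 31% = £32,911.04.
Line 2 (08.13, Casara, 58 kg, £9,868.12):
Base rate for 08.13 is 26.5%.
08.13 has an FTA preferential rate, but origin Casara is not Lorovia; base rate stands.
Duty = £9,868.12 × 26.5% = £2,615.05.
Line 3 (08.27, Lorovia, 654 kg, £65,511.18):
Base rate for 08.27 is £2.22/kg.
Origin Lorovia qualifies under the Bralay–Lorovia agreement and 08.27 is covered: preferential rate Free applies instead.
The additional-duty order on 08.27 targets Casara, not Lorovia; it does not apply.
Duty = £65,511.18 × 0% = £0.00.
Total = £32,911.04 + £2,615.05 + £0.00 = £35,526.09.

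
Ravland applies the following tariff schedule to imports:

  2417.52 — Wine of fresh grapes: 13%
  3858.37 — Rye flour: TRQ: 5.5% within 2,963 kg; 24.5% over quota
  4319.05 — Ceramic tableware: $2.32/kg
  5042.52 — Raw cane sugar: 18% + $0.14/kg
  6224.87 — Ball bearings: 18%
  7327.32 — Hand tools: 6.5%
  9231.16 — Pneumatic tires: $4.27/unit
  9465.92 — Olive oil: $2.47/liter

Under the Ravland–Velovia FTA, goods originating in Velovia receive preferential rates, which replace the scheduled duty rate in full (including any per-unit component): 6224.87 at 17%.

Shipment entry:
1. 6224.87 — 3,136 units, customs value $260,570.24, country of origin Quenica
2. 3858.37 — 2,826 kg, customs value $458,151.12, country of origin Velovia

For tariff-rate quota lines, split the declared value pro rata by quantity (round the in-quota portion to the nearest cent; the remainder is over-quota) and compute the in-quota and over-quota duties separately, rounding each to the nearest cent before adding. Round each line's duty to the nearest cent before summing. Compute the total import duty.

Line 1 (6224.87, Quenica, 3,136 units, $260,570.24):
Base rate for 6224.87 is 18%.
6224.87 has an FTA preferential rate, but origin Quenica is not Velovia; base rate stands.
Duty = $260,570.24 × 18% = $46,902.64.
Line 2 (3858.37, Velovia, 2,826 kg, $458,151.12):
Code 3858.37 is under a tariff-rate quota (threshold 2,963 kg). Quantity 2,826 kg is within the quota, so the in-quota rate 5.5% applies to the full value.
Duty = $458,151.12 × 5.5% = $25,198.31.
Total = $46,902.64 + $25,198.31 = $72,100.95.

$72,100.95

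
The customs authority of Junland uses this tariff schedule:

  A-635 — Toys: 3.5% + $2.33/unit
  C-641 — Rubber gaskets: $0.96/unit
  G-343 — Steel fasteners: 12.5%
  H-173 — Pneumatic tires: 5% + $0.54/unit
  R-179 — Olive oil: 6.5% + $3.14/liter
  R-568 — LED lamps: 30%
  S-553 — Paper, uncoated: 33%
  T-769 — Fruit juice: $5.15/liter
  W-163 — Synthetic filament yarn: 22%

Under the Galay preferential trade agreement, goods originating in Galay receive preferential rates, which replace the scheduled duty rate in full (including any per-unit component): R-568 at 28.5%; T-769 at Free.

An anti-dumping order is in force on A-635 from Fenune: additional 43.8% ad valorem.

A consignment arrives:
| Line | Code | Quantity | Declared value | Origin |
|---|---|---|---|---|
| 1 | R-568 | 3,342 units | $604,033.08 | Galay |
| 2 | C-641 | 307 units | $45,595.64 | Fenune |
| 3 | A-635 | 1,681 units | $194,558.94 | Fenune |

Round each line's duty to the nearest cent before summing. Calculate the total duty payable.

Line 1 (R-568, Galay, 3,342 units, $604,033.08):
Base rate for R-568 is 30%.
Origin Galay qualifies under the Junland–Galay agreement and R-568 is covered: preferential rate 28.5% applies instead.
Duty = $604,033.08 × 28.5% = $172,149.43.
Line 2 (C-641, Fenune, 307 units, $45,595.64):
Base rate for C-641 is $0.96/unit.
Duty = 307 × $0.96 = $294.72.
Line 3 (A-635, Fenune, 1,681 units, $194,558.94):
Base rate for A-635 is 3.5% + $2.33/unit.
Additional duty on A-635 from Fenune: +43.8%. Applied ad valorem rate: 3.5% + 43.8% = 47.3%.
Duty = $194,558.94 × 47.3% + 1,681 × $2.33 = $95,943.11.
Total = $172,149.43 + $294.72 + $95,943.11 = $268,387.26.

$268,387.26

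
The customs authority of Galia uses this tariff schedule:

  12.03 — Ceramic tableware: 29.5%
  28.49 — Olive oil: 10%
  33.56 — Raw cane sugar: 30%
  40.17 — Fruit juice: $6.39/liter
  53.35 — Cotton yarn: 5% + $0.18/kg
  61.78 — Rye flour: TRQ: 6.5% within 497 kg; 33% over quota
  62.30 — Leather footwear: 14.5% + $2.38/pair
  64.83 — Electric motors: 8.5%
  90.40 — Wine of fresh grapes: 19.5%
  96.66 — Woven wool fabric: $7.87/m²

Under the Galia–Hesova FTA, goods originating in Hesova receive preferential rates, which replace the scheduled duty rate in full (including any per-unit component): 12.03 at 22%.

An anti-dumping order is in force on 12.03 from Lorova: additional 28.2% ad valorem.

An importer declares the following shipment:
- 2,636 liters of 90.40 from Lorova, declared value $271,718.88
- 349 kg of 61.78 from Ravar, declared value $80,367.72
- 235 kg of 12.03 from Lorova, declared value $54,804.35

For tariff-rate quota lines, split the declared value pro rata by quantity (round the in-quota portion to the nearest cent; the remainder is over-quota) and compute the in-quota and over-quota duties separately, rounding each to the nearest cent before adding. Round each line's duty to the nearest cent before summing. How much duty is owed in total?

Line 1 (90.40, Lorova, 2,636 liters, $271,718.88):
Base rate for 90.40 is 19.5%.
Duty = $271,718.88 × 19.5% = $52,985.18.
Line 2 (61.78, Ravar, 349 kg, $80,367.72):
Code 61.78 is under a tariff-rate quota (threshold 497 kg). Quantity 349 kg is within the quota, so the in-quota rate 6.5% applies to the full value.
Duty = $80,367.72 × 6.5% = $5,223.90.
Line 3 (12.03, Lorova, 235 kg, $54,804.35):
Base rate for 12.03 is 29.5%.
12.03 has an FTA preferential rate, but origin Lorova is not Hesova; base rate stands.
Additional duty on 12.03 from Lorova: +28.2%. Applied ad valorem rate: 29.5% + 28.2% = 57.7%.
Duty = $54,804.35 × 57.7% = $31,622.11.
Total = $52,985.18 + $5,223.90 + $31,622.11 = $89,831.19.

$89,831.19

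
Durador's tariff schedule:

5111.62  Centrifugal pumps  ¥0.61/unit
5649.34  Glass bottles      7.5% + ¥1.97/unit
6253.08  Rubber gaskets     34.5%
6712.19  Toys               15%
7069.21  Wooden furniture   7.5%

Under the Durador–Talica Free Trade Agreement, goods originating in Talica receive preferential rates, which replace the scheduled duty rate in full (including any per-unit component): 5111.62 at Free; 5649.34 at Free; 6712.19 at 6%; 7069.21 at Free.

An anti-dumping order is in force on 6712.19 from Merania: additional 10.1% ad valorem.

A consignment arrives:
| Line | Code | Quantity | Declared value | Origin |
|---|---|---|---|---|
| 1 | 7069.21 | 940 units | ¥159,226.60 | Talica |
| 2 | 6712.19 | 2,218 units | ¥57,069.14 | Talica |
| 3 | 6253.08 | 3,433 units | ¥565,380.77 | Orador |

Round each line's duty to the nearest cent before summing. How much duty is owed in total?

Line 1 (7069.21, Talica, 940 units, ¥159,226.60):
Base rate for 7069.21 is 7.5%.
Origin Talica qualifies under the Durador–Talica agreement and 7069.21 is covered: preferential rate Free applies instead.
Duty = ¥159,226.60 × 0% = ¥0.00.
Line 2 (6712.19, Talica, 2,218 units, ¥57,069.14):
Base rate for 6712.19 is 15%.
Origin Talica qualifies under the Durador–Talica agreement and 6712.19 is covered: preferential rate 6% applies instead.
The additional-duty order on 6712.19 targets Merania, not Talica; it does not apply.
Duty = ¥57,069.14 × 6% = ¥3,424.15.
Line 3 (6253.08, Orador, 3,433 units, ¥565,380.77):
Base rate for 6253.08 is 34.5%.
Duty = ¥565,380.77 × 34.5% = ¥195,056.37.
Total = ¥0.00 + ¥3,424.15 + ¥195,056.37 = ¥198,480.52.

¥198,480.52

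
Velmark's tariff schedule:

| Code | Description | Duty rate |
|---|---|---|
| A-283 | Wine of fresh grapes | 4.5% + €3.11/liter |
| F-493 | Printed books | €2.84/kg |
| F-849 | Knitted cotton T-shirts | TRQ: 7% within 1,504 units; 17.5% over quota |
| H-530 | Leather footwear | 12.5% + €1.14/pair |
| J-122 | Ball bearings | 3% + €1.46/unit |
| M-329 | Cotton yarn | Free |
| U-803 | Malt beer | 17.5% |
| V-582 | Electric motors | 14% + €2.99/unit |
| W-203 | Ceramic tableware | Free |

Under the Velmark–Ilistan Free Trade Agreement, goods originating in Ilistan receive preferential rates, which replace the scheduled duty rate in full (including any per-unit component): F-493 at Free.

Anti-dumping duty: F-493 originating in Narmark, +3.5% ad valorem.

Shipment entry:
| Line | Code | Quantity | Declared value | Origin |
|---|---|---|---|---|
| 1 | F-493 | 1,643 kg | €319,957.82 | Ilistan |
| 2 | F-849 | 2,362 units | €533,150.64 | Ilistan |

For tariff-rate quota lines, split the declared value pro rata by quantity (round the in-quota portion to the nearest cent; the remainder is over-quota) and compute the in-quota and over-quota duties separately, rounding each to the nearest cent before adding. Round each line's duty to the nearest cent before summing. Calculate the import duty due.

€57,655.66

Line 1 (F-493, Ilistan, 1,643 kg, €319,957.82):
Base rate for F-493 is €2.84/kg.
Origin Ilistan qualifies under the Velmark–Ilistan agreement and F-493 is covered: preferential rate Free applies instead.
The additional-duty order on F-493 targets Narmark, not Ilistan; it does not apply.
Duty = €319,957.82 × 0% = €0.00.
Line 2 (F-849, Ilistan, 2,362 units, €533,150.64):
Code F-849 is under a tariff-rate quota (threshold 1,504 units). In-quota: 1,504 units at 7%; over-quota: 858 units at 17.5%.
Pro-rata value split: in-quota = €533,150.64 × 1,504/2,362 = €339,482.88; over-quota = €533,150.64 − €339,482.88 = €193,667.76.
In-quota duty = €339,482.88 × 7% = €23,763.80. Over-quota duty = €193,667.76 × 17.5% = €33,891.86.
Line duty = €23,763.80 + €33,891.86 = €57,655.66.
Total = €0.00 + €57,655.66 = €57,655.66.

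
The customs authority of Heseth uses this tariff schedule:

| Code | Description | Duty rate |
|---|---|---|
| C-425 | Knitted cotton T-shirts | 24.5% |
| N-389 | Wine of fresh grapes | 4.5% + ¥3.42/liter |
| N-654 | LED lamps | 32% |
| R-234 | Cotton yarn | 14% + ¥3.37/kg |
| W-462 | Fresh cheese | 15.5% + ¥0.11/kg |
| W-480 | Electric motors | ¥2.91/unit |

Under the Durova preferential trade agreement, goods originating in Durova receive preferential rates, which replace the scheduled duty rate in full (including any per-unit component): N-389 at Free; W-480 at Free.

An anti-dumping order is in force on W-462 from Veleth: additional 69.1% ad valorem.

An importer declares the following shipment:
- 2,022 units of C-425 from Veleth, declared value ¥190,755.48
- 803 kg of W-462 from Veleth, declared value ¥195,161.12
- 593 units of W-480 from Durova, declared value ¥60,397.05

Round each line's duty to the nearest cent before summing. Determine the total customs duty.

Line 1 (C-425, Veleth, 2,022 units, ¥190,755.48):
Base rate for C-425 is 24.5%.
Duty = ¥190,755.48 × 24.5% = ¥46,735.09.
Line 2 (W-462, Veleth, 803 kg, ¥195,161.12):
Base rate for W-462 is 15.5% + ¥0.11/kg.
Additional duty on W-462 from Veleth: +69.1%. Applied ad valorem rate: 15.5% + 69.1% = 84.6%.
Duty = ¥195,161.12 × 84.6% + 803 × ¥0.11 = ¥165,194.64.
Line 3 (W-480, Durova, 593 units, ¥60,397.05):
Base rate for W-480 is ¥2.91/unit.
Origin Durova qualifies under the Heseth–Durova agreement and W-480 is covered: preferential rate Free applies instead.
Duty = ¥60,397.05 × 0% = ¥0.00.
Total = ¥46,735.09 + ¥165,194.64 + ¥0.00 = ¥211,929.73.

¥211,929.73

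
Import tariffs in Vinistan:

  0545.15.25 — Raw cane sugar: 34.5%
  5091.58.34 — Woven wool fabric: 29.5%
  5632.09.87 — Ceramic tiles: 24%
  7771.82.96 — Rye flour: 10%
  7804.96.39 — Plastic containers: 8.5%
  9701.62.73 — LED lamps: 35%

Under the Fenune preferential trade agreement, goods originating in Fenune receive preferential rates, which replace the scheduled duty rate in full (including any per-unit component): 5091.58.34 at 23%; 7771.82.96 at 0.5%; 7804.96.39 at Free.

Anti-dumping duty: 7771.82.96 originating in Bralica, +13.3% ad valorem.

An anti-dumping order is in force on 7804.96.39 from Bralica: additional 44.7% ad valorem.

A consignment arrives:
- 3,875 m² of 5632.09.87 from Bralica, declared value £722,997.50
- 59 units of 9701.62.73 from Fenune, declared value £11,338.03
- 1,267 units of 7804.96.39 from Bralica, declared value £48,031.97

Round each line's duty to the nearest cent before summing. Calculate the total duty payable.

£203,040.72

Line 1 (5632.09.87, Bralica, 3,875 m², £722,997.50):
Base rate for 5632.09.87 is 24%.
Duty = £722,997.50 × 24% = £173,519.40.
Line 2 (9701.62.73, Fenune, 59 units, £11,338.03):
Base rate for 9701.62.73 is 35%.
Origin Fenune is the FTA partner but 9701.62.73 is not on the preference list; base rate stands.
Duty = £11,338.03 × 35% = £3,968.31.
Line 3 (7804.96.39, Bralica, 1,267 units, £48,031.97):
Base rate for 7804.96.39 is 8.5%.
7804.96.39 has an FTA preferential rate, but origin Bralica is not Fenune; base rate stands.
Additional duty on 7804.96.39 from Bralica: +44.7%. Applied ad valorem rate: 8.5% + 44.7% = 53.2%.
Duty = £48,031.97 × 53.2% = £25,553.01.
Total = £173,519.40 + £3,968.31 + £25,553.01 = £203,040.72.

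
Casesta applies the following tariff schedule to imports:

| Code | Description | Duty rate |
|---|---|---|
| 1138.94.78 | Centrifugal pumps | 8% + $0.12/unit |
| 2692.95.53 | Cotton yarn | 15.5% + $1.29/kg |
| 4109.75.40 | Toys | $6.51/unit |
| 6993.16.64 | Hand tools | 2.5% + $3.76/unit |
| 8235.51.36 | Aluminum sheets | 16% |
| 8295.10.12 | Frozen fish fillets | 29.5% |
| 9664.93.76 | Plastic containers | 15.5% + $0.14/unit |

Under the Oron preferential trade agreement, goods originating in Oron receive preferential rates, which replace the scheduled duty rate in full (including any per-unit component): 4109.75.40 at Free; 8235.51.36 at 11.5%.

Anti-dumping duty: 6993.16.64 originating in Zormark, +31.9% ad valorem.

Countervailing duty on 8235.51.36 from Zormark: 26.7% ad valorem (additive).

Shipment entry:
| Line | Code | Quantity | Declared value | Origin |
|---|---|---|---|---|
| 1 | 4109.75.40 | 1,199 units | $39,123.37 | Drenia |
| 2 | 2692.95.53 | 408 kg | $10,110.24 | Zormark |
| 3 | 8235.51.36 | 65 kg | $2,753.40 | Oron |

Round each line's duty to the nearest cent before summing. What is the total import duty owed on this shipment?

$10,215.54

Line 1 (4109.75.40, Drenia, 1,199 units, $39,123.37):
Base rate for 4109.75.40 is $6.51/unit.
4109.75.40 has an FTA preferential rate, but origin Drenia is not Oron; base rate stands.
Duty = 1,199 × $6.51 = $7,805.49.
Line 2 (2692.95.53, Zormark, 408 kg, $10,110.24):
Base rate for 2692.95.53 is 15.5% + $1.29/kg.
Duty = $10,110.24 × 15.5% + 408 × $1.29 = $2,093.41.
Line 3 (8235.51.36, Oron, 65 kg, $2,753.40):
Base rate for 8235.51.36 is 16%.
Origin Oron qualifies under the Casesta–Oron agreement and 8235.51.36 is covered: preferential rate 11.5% applies instead.
The additional-duty order on 8235.51.36 targets Zormark, not Oron; it does not apply.
Duty = $2,753.40 × 11.5% = $316.64.
Total = $7,805.49 + $2,093.41 + $316.64 = $10,215.54.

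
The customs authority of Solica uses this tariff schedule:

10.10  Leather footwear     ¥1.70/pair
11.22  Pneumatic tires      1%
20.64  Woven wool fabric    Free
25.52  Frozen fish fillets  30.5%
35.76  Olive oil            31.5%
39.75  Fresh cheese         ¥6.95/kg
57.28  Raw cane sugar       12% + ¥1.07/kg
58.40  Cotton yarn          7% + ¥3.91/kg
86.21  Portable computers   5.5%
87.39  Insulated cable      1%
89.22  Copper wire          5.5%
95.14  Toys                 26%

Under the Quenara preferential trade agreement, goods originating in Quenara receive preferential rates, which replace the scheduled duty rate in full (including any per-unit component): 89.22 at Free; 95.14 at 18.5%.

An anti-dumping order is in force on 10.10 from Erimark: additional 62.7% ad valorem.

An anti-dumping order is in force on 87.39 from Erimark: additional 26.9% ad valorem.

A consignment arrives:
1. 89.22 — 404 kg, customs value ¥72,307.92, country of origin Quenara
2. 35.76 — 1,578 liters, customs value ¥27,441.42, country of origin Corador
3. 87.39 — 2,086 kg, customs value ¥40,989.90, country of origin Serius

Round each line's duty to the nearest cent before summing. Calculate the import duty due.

¥9,053.95

Line 1 (89.22, Quenara, 404 kg, ¥72,307.92):
Base rate for 89.22 is 5.5%.
Origin Quenara qualifies under the Solica–Quenara agreement and 89.22 is covered: preferential rate Free applies instead.
Duty = ¥72,307.92 × 0% = ¥0.00.
Line 2 (35.76, Corador, 1,578 liters, ¥27,441.42):
Base rate for 35.76 is 31.5%.
Duty = ¥27,441.42 × 31.5% = ¥8,644.05.
Line 3 (87.39, Serius, 2,086 kg, ¥40,989.90):
Base rate for 87.39 is 1%.
The additional-duty order on 87.39 targets Erimark, not Serius; it does not apply.
Duty = ¥40,989.90 × 1% = ¥409.90.
Total = ¥0.00 + ¥8,644.05 + ¥409.90 = ¥9,053.95.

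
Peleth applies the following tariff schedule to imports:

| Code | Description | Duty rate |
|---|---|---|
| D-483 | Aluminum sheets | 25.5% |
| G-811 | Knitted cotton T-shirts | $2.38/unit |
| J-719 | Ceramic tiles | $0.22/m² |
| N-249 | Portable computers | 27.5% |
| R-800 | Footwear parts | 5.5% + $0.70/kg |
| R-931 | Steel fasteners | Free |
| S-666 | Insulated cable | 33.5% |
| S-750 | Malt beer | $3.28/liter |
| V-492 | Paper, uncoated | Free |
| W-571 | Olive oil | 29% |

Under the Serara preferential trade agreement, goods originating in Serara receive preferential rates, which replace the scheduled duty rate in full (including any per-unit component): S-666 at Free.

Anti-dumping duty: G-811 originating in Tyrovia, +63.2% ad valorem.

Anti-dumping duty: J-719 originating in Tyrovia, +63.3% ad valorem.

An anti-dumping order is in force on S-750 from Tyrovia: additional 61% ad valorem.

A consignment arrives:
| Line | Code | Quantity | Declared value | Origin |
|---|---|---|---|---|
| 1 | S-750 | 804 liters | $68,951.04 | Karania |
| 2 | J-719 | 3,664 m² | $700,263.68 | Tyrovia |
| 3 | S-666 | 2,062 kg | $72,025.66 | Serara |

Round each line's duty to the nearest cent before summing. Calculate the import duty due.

$446,710.11

Line 1 (S-750, Karania, 804 liters, $68,951.04):
Base rate for S-750 is $3.28/liter.
The additional-duty order on S-750 targets Tyrovia, not Karania; it does not apply.
Duty = 804 × $3.28 = $2,637.12.
Line 2 (J-719, Tyrovia, 3,664 m², $700,263.68):
Base rate for J-719 is $0.22/m².
Additional duty on J-719 from Tyrovia: +63.3% ad valorem. Applied ad valorem rate = 63.3%.
Duty = $700,263.68 × 63.3% + 3,664 × $0.22 = $444,072.99.
Line 3 (S-666, Serara, 2,062 kg, $72,025.66):
Base rate for S-666 is 33.5%.
Origin Serara qualifies under the Peleth–Serara agreement and S-666 is covered: preferential rate Free applies instead.
Duty = $72,025.66 × 0% = $0.00.
Total = $2,637.12 + $444,072.99 + $0.00 = $446,710.11.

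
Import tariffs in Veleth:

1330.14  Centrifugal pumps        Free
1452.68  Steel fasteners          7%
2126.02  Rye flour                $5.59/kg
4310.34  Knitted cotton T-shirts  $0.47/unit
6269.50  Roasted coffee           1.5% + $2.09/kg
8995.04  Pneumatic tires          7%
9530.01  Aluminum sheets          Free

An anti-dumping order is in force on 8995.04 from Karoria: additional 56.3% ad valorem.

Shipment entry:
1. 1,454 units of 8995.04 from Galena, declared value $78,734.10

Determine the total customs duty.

Line 1 (8995.04, Galena, 1,454 units, $78,734.10):
Base rate for 8995.04 is 7%.
The additional-duty order on 8995.04 targets Karoria, not Galena; it does not apply.
Duty = $78,734.10 × 7% = $5,511.39.

$5,511.39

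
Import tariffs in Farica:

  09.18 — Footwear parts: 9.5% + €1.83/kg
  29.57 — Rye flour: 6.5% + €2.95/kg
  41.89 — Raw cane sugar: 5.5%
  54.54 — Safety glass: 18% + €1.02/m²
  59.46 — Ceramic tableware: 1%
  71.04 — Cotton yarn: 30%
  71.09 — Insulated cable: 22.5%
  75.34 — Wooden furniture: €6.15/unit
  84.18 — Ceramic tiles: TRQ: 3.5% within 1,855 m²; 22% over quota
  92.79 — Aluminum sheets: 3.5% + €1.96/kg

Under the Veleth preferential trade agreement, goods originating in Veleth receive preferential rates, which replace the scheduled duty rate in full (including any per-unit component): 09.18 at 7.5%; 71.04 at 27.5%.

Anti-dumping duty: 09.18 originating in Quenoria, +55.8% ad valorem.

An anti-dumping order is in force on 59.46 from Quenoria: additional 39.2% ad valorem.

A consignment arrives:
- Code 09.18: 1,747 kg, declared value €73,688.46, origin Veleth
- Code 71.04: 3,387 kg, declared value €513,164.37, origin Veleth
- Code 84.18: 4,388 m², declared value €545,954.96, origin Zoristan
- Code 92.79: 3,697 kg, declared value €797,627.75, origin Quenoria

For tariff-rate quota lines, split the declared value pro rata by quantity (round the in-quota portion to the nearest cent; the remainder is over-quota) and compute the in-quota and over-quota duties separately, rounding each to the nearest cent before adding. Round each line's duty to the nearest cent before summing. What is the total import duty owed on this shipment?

€259,222.18

Line 1 (09.18, Veleth, 1,747 kg, €73,688.46):
Base rate for 09.18 is 9.5% + €1.83/kg.
Origin Veleth qualifies under the Farica–Veleth agreement and 09.18 is covered: preferential rate 7.5% applies instead.
The additional-duty order on 09.18 targets Quenoria, not Veleth; it does not apply.
Duty = €73,688.46 × 7.5% = €5,526.63.
Line 2 (71.04, Veleth, 3,387 kg, €513,164.37):
Base rate for 71.04 is 30%.
Origin Veleth qualifies under the Farica–Veleth agreement and 71.04 is covered: preferential rate 27.5% applies instead.
Duty = €513,164.37 × 27.5% = €141,120.20.
Line 3 (84.18, Zoristan, 4,388 m², €545,954.96):
Code 84.18 is under a tariff-rate quota (threshold 1,855 m²). In-quota: 1,855 m² at 3.5%; over-quota: 2,533 m² at 22%.
Pro-rata value split: in-quota = €545,954.96 × 1,855/4,388 = €230,799.10; over-quota = €545,954.96 − €230,799.10 = €315,155.86.
In-quota duty = €230,799.10 × 3.5% = €8,077.97. Over-quota duty = €315,155.86 × 22% = €69,334.29.
Line duty = €8,077.97 + €69,334.29 = €77,412.26.
Line 4 (92.79, Quenoria, 3,697 kg, €797,627.75):
Base rate for 92.79 is 3.5% + €1.96/kg.
Duty = €797,627.75 × 3.5% + 3,697 × €1.96 = €35,163.09.
Total = €5,526.63 + €141,120.20 + €77,412.26 + €35,163.09 = €259,222.18.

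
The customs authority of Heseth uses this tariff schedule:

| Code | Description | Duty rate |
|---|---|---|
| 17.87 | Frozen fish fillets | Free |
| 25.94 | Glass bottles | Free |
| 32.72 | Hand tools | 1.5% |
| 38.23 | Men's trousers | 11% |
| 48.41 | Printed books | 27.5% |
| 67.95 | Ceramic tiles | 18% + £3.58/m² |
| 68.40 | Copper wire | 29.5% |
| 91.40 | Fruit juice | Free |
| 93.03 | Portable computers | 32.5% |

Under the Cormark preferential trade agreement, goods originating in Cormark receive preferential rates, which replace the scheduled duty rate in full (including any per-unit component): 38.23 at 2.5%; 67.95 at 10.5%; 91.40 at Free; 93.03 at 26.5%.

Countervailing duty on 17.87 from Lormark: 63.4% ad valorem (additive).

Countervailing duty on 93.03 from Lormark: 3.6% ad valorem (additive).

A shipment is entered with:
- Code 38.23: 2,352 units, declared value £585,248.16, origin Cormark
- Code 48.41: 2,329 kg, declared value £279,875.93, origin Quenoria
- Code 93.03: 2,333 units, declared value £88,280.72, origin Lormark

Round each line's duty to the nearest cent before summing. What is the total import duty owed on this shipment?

£123,466.42

Line 1 (38.23, Cormark, 2,352 units, £585,248.16):
Base rate for 38.23 is 11%.
Origin Cormark qualifies under the Heseth–Cormark agreement and 38.23 is covered: preferential rate 2.5% applies instead.
Duty = £585,248.16 × 2.5% = £14,631.20.
Line 2 (48.41, Quenoria, 2,329 kg, £279,875.93):
Base rate for 48.41 is 27.5%.
Duty = £279,875.93 × 27.5% = £76,965.88.
Line 3 (93.03, Lormark, 2,333 units, £88,280.72):
Base rate for 93.03 is 32.5%.
93.03 has an FTA preferential rate, but origin Lormark is not Cormark; base rate stands.
Additional duty on 93.03 from Lormark: +3.6%. Applied ad valorem rate: 32.5% + 3.6% = 36.1%.
Duty = £88,280.72 × 36.1% = £31,869.34.
Total = £14,631.20 + £76,965.88 + £31,869.34 = £123,466.42.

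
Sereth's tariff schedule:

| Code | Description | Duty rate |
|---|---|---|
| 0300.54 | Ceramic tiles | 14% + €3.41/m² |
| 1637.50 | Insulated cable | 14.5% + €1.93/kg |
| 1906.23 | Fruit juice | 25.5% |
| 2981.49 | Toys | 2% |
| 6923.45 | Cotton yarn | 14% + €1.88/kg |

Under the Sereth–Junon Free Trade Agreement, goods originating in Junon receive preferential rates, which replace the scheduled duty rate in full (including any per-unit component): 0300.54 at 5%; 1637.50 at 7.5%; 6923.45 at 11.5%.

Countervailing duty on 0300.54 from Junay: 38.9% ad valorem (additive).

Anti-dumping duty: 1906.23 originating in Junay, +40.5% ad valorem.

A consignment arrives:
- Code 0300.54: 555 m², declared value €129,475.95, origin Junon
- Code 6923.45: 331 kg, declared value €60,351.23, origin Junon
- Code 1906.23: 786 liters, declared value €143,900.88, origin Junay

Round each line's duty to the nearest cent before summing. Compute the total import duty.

Line 1 (0300.54, Junon, 555 m², €129,475.95):
Base rate for 0300.54 is 14% + €3.41/m².
Origin Junon qualifies under the Sereth–Junon agreement and 0300.54 is covered: preferential rate 5% applies instead.
The additional-duty order on 0300.54 targets Junay, not Junon; it does not apply.
Duty = €129,475.95 × 5% = €6,473.80.
Line 2 (6923.45, Junon, 331 kg, €60,351.23):
Base rate for 6923.45 is 14% + €1.88/kg.
Origin Junon qualifies under the Sereth–Junon agreement and 6923.45 is covered: preferential rate 11.5% applies instead.
Duty = €60,351.23 × 11.5% = €6,940.39.
Line 3 (1906.23, Junay, 786 liters, €143,900.88):
Base rate for 1906.23 is 25.5%.
Additional duty on 1906.23 from Junay: +40.5%. Applied ad valorem rate: 25.5% + 40.5% = 66%.
Duty = €143,900.88 × 66% = €94,974.58.
Total = €6,473.80 + €6,940.39 + €94,974.58 = €108,388.77.

€108,388.77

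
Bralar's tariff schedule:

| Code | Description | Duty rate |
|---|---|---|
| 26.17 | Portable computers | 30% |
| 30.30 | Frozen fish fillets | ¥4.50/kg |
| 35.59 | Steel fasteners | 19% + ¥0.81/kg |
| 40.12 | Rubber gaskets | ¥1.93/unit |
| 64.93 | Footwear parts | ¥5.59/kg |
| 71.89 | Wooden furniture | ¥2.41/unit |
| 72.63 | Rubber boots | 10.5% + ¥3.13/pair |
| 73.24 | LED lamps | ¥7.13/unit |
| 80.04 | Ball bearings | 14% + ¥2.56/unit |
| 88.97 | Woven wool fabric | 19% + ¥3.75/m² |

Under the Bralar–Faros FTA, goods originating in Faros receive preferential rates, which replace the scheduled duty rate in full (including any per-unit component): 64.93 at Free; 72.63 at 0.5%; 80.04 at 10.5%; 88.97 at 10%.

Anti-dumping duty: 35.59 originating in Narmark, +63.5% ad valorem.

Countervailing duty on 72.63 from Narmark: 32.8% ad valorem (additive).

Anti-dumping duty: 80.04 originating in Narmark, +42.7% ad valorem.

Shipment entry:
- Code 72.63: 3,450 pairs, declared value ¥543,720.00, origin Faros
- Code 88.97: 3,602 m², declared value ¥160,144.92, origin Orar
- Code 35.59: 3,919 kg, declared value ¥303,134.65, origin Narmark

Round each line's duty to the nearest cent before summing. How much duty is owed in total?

Line 1 (72.63, Faros, 3,450 pairs, ¥543,720.00):
Base rate for 72.63 is 10.5% + ¥3.13/pair.
Origin Faros qualifies under the Bralar–Faros agreement and 72.63 is covered: preferential rate 0.5% applies instead.
The additional-duty order on 72.63 targets Narmark, not Faros; it does not apply.
Duty = ¥543,720.00 × 0.5% = ¥2,718.60.
Line 2 (88.97, Orar, 3,602 m², ¥160,144.92):
Base rate for 88.97 is 19% + ¥3.75/m².
88.97 has an FTA preferential rate, but origin Orar is not Faros; base rate stands.
Duty = ¥160,144.92 × 19% + 3,602 × ¥3.75 = ¥43,935.03.
Line 3 (35.59, Narmark, 3,919 kg, ¥303,134.65):
Base rate for 35.59 is 19% + ¥0.81/kg.
Additional duty on 35.59 from Narmark: +63.5%. Applied ad valorem rate: 19% + 63.5% = 82.5%.
Duty = ¥303,134.65 × 82.5% + 3,919 × ¥0.81 = ¥253,260.48.
Total = ¥2,718.60 + ¥43,935.03 + ¥253,260.48 = ¥299,914.11.

¥299,914.11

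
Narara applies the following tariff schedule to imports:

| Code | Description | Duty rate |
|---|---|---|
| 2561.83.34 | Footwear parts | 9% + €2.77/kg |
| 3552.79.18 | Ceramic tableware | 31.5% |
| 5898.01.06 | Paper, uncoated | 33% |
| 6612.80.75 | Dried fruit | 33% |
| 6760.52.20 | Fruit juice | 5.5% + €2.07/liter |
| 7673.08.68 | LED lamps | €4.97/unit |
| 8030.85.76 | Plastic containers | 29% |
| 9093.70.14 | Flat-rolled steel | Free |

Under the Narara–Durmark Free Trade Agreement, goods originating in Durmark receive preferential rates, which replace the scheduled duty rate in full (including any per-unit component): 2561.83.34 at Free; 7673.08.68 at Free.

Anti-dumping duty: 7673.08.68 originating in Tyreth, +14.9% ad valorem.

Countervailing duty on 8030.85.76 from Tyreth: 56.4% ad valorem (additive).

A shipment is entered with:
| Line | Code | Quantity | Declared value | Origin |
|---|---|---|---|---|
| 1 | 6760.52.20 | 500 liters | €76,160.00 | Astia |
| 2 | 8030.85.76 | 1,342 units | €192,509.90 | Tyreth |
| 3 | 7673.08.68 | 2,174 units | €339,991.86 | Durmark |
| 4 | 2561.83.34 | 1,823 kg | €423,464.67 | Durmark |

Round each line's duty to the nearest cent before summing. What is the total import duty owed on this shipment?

Line 1 (6760.52.20, Astia, 500 liters, €76,160.00):
Base rate for 6760.52.20 is 5.5% + €2.07/liter.
Duty = €76,160.00 × 5.5% + 500 × €2.07 = €5,223.80.
Line 2 (8030.85.76, Tyreth, 1,342 units, €192,509.90):
Base rate for 8030.85.76 is 29%.
Additional duty on 8030.85.76 from Tyreth: +56.4%. Applied ad valorem rate: 29% + 56.4% = 85.4%.
Duty = €192,509.90 × 85.4% = €164,403.45.
Line 3 (7673.08.68, Durmark, 2,174 units, €339,991.86):
Base rate for 7673.08.68 is €4.97/unit.
Origin Durmark qualifies under the Narara–Durmark agreement and 7673.08.68 is covered: preferential rate Free applies instead.
The additional-duty order on 7673.08.68 targets Tyreth, not Durmark; it does not apply.
Duty = €339,991.86 × 0% = €0.00.
Line 4 (2561.83.34, Durmark, 1,823 kg, €423,464.67):
Base rate for 2561.83.34 is 9% + €2.77/kg.
Origin Durmark qualifies under the Narara–Durmark agreement and 2561.83.34 is covered: preferential rate Free applies instead.
Duty = €423,464.67 × 0% = €0.00.
Total = €5,223.80 + €164,403.45 + €0.00 + €0.00 = €169,627.25.

€169,627.25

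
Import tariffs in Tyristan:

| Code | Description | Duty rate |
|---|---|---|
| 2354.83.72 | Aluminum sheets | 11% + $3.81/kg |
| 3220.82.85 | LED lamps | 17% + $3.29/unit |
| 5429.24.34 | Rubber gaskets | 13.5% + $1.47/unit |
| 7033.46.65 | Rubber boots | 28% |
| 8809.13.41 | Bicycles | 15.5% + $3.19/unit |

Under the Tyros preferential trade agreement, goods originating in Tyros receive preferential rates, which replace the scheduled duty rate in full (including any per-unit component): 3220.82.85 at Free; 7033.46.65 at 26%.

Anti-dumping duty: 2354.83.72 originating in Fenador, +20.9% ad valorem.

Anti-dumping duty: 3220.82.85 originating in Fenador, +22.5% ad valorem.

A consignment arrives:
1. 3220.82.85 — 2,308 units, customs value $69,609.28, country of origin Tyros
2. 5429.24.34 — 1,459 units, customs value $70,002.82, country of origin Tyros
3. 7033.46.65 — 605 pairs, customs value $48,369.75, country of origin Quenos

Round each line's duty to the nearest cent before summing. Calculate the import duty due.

$25,138.64

Line 1 (3220.82.85, Tyros, 2,308 units, $69,609.28):
Base rate for 3220.82.85 is 17% + $3.29/unit.
Origin Tyros qualifies under the Tyristan–Tyros agreement and 3220.82.85 is covered: preferential rate Free applies instead.
The additional-duty order on 3220.82.85 targets Fenador, not Tyros; it does not apply.
Duty = $69,609.28 × 0% = $0.00.
Line 2 (5429.24.34, Tyros, 1,459 units, $70,002.82):
Base rate for 5429.24.34 is 13.5% + $1.47/unit.
Origin Tyros is the FTA partner but 5429.24.34 is not on the preference list; base rate stands.
Duty = $70,002.82 × 13.5% + 1,459 × $1.47 = $11,595.11.
Line 3 (7033.46.65, Quenos, 605 pairs, $48,369.75):
Base rate for 7033.46.65 is 28%.
7033.46.65 has an FTA preferential rate, but origin Quenos is not Tyros; base rate stands.
Duty = $48,369.75 × 28% = $13,543.53.
Total = $0.00 + $11,595.11 + $13,543.53 = $25,138.64.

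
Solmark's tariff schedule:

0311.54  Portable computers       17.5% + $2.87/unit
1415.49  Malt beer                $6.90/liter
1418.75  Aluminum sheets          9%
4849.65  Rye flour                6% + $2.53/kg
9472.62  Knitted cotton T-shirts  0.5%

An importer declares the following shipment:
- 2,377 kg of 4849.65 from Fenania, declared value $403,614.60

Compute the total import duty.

Line 1 (4849.65, Fenania, 2,377 kg, $403,614.60):
Base rate for 4849.65 is 6% + $2.53/kg.
Duty = $403,614.60 × 6% + 2,377 × $2.53 = $30,230.69.

$30,230.69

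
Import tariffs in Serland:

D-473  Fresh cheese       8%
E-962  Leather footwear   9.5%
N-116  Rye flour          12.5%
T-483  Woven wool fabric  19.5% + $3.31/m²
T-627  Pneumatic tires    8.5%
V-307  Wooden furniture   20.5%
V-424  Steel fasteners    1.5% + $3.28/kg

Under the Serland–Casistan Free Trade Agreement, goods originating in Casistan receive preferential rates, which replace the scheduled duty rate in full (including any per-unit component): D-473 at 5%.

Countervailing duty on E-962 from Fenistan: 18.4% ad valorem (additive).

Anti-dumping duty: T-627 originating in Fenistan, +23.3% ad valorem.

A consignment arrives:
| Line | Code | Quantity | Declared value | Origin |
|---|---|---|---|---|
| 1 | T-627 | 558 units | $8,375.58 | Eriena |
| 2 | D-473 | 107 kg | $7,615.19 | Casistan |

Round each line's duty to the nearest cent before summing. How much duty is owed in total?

$1,092.68

Line 1 (T-627, Eriena, 558 units, $8,375.58):
Base rate for T-627 is 8.5%.
The additional-duty order on T-627 targets Fenistan, not Eriena; it does not apply.
Duty = $8,375.58 × 8.5% = $711.92.
Line 2 (D-473, Casistan, 107 kg, $7,615.19):
Base rate for D-473 is 8%.
Origin Casistan qualifies under the Serland–Casistan agreement and D-473 is covered: preferential rate 5% applies instead.
Duty = $7,615.19 × 5% = $380.76.
Total = $711.92 + $380.76 = $1,092.68.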